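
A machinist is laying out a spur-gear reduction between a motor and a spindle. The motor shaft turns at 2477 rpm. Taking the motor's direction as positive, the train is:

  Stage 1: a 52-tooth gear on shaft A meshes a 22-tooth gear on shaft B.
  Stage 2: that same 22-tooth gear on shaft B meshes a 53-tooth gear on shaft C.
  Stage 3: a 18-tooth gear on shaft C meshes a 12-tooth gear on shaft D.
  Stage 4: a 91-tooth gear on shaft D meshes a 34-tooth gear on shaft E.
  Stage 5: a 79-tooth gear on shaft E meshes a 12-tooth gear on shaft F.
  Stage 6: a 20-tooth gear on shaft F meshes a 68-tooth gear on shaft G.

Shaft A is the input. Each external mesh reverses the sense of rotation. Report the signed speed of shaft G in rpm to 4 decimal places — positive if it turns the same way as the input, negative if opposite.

Stage 1 [52T→22T]: ω = 2477.0000×52/22 = 5854.7273 rpm, dir flips to −; running = −5854.7273
Stage 2 [22T→53T]: ω = 5854.7273×22/53 = 2430.2642 rpm, dir flips to +; running = +2430.2642
Stage 3 [18T→12T]: ω = 2430.2642×18/12 = 3645.3962 rpm, dir flips to −; running = −3645.3962
Stage 4 [91T→34T]: ω = 3645.3962×91/34 = 9756.7958 rpm, dir flips to +; running = +9756.7958
Stage 5 [79T→12T]: ω = 9756.7958×79/12 = 64232.2389 rpm, dir flips to −; running = −64232.2389
Stage 6 [20T→68T]: ω = 64232.2389×20/68 = 18891.8350 rpm, dir flips to +; running = +18891.8350

+18891.8350 rpm (same as input, |ω| = 18891.8350 rpm)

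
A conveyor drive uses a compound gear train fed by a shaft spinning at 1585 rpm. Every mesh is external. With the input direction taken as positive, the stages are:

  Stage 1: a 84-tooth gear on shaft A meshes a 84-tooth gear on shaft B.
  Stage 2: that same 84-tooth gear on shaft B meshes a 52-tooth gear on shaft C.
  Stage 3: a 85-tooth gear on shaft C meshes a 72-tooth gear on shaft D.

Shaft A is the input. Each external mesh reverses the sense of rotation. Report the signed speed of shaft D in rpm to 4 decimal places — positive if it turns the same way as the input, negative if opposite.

Stage 1 [84T→84T]: ω = 1585.0000×84/84 = 1585.0000 rpm, dir flips to −; running = −1585.0000
Stage 2 [84T→52T]: ω = 1585.0000×84/52 = 2560.3846 rpm, dir flips to +; running = +2560.3846
Stage 3 [85T→72T]: ω = 2560.3846×85/72 = 3022.6763 rpm, dir flips to −; running = −3022.6763

-3022.6763 rpm (opposite to input, |ω| = 3022.6763 rpm)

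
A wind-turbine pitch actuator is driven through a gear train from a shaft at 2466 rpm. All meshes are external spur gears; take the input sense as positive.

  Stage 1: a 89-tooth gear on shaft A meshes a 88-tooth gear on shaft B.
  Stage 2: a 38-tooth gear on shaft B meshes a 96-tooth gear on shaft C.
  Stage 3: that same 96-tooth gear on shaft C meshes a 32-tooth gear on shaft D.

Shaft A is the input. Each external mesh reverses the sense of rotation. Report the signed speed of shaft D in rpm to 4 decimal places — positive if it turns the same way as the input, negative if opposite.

-2961.6520 rpm (opposite to input, |ω| = 2961.6520 rpm)

Stage 1 [89T→88T]: ω = 2466.0000×89/88 = 2494.0227 rpm, dir flips to −; running = −2494.0227
Stage 2 [38T→96T]: ω = 2494.0227×38/96 = 987.2173 rpm, dir flips to +; running = +987.2173
Stage 3 [96T→32T]: ω = 987.2173×96/32 = 2961.6520 rpm, dir flips to −; running = −2961.6520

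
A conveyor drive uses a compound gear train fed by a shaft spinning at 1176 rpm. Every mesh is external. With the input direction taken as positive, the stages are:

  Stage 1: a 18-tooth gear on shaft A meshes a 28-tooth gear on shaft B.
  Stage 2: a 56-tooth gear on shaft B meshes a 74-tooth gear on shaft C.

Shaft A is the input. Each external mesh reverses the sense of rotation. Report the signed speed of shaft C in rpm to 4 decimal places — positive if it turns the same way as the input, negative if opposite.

+572.1081 rpm (same as input, |ω| = 572.1081 rpm)

Stage 1 [18T→28T]: ω = 1176.0000×18/28 = 756.0000 rpm, dir flips to −; running = −756.0000
Stage 2 [56T→74T]: ω = 756.0000×56/74 = 572.1081 rpm, dir flips to +; running = +572.1081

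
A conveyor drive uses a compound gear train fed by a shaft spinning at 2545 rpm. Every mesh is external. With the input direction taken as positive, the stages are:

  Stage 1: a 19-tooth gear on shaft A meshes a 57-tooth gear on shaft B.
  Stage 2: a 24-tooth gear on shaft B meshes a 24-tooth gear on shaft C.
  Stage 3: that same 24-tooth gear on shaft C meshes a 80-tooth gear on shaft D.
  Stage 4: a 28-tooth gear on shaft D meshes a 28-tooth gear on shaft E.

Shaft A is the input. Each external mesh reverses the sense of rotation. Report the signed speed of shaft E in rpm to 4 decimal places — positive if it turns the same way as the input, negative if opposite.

+254.5000 rpm (same as input, |ω| = 254.5000 rpm)

Stage 1 [19T→57T]: ω = 2545.0000×19/57 = 848.3333 rpm, dir flips to −; running = −848.3333
Stage 2 [24T→24T]: ω = 848.3333×24/24 = 848.3333 rpm, dir flips to +; running = +848.3333
Stage 3 [24T→80T]: ω = 848.3333×24/80 = 254.5000 rpm, dir flips to −; running = −254.5000
Stage 4 [28T→28T]: ω = 254.5000×28/28 = 254.5000 rpm, dir flips to +; running = +254.5000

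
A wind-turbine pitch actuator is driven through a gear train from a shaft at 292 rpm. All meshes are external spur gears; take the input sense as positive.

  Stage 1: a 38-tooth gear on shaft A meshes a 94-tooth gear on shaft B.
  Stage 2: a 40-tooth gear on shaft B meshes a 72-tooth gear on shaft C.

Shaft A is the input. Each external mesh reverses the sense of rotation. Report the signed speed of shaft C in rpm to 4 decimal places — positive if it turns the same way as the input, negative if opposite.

+65.5792 rpm (same as input, |ω| = 65.5792 rpm)

Stage 1 [38T→94T]: ω = 292.0000×38/94 = 118.0426 rpm, dir flips to −; running = −118.0426
Stage 2 [40T→72T]: ω = 118.0426×40/72 = 65.5792 rpm, dir flips to +; running = +65.5792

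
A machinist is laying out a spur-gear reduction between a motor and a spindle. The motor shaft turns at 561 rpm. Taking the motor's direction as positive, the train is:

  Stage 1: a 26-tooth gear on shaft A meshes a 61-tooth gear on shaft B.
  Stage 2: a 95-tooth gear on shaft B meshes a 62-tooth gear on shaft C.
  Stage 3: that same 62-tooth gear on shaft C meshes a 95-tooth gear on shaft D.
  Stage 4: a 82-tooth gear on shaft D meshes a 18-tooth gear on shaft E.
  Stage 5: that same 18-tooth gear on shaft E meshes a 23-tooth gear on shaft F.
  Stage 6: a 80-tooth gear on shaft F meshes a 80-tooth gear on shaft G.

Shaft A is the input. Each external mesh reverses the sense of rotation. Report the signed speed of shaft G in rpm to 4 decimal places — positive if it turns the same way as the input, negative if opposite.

Stage 1 [26T→61T]: ω = 561.0000×26/61 = 239.1148 rpm, dir flips to −; running = −239.1148
Stage 2 [95T→62T]: ω = 239.1148×95/62 = 366.3855 rpm, dir flips to +; running = +366.3855
Stage 3 [62T→95T]: ω = 366.3855×62/95 = 239.1148 rpm, dir flips to −; running = −239.1148
Stage 4 [82T→18T]: ω = 239.1148×82/18 = 1089.3005 rpm, dir flips to +; running = +1089.3005
Stage 5 [18T→23T]: ω = 1089.3005×18/23 = 852.4961 rpm, dir flips to −; running = −852.4961
Stage 6 [80T→80T]: ω = 852.4961×80/80 = 852.4961 rpm, dir flips to +; running = +852.4961

+852.4961 rpm (same as input, |ω| = 852.4961 rpm)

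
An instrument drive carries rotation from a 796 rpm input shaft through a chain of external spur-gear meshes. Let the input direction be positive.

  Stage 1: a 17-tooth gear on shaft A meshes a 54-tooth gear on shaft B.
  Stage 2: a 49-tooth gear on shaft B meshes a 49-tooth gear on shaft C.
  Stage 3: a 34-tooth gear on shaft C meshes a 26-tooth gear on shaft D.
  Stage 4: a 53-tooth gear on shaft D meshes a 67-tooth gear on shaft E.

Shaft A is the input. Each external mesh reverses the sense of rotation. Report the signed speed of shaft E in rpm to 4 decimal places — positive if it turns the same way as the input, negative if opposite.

Stage 1 [17T→54T]: ω = 796.0000×17/54 = 250.5926 rpm, dir flips to −; running = −250.5926
Stage 2 [49T→49T]: ω = 250.5926×49/49 = 250.5926 rpm, dir flips to +; running = +250.5926
Stage 3 [34T→26T]: ω = 250.5926×34/26 = 327.6980 rpm, dir flips to −; running = −327.6980
Stage 4 [53T→67T]: ω = 327.6980×53/67 = 259.2238 rpm, dir flips to +; running = +259.2238

+259.2238 rpm (same as input, |ω| = 259.2238 rpm)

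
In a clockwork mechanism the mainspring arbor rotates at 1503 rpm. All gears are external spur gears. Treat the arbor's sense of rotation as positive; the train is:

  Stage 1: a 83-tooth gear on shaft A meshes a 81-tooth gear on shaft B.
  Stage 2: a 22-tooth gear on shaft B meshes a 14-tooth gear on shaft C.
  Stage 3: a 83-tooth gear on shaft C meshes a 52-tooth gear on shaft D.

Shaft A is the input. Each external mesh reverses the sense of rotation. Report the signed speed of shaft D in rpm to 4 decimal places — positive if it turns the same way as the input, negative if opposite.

-3862.9710 rpm (opposite to input, |ω| = 3862.9710 rpm)

Stage 1 [83T→81T]: ω = 1503.0000×83/81 = 1540.1111 rpm, dir flips to −; running = −1540.1111
Stage 2 [22T→14T]: ω = 1540.1111×22/14 = 2420.1746 rpm, dir flips to +; running = +2420.1746
Stage 3 [83T→52T]: ω = 2420.1746×83/52 = 3862.9710 rpm, dir flips to −; running = −3862.9710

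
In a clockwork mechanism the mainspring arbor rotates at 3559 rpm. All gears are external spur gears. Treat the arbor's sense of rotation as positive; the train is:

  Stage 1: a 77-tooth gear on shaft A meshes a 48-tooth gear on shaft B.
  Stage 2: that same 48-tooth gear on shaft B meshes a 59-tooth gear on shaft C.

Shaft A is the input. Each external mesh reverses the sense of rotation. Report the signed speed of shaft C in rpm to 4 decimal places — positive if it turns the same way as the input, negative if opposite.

Stage 1 [77T→48T]: ω = 3559.0000×77/48 = 5709.2292 rpm, dir flips to −; running = −5709.2292
Stage 2 [48T→59T]: ω = 5709.2292×48/59 = 4644.7966 rpm, dir flips to +; running = +4644.7966

+4644.7966 rpm (same as input, |ω| = 4644.7966 rpm)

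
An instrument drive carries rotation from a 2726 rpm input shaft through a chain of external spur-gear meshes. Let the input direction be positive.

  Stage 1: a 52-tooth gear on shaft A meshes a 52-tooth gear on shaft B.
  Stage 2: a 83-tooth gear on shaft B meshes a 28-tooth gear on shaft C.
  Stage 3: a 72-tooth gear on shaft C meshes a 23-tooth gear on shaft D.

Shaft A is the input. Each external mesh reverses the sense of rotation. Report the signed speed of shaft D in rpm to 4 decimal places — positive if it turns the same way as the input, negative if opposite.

Stage 1 [52T→52T]: ω = 2726.0000×52/52 = 2726.0000 rpm, dir flips to −; running = −2726.0000
Stage 2 [83T→28T]: ω = 2726.0000×83/28 = 8080.6429 rpm, dir flips to +; running = +8080.6429
Stage 3 [72T→23T]: ω = 8080.6429×72/23 = 25295.9255 rpm, dir flips to −; running = −25295.9255

-25295.9255 rpm (opposite to input, |ω| = 25295.9255 rpm)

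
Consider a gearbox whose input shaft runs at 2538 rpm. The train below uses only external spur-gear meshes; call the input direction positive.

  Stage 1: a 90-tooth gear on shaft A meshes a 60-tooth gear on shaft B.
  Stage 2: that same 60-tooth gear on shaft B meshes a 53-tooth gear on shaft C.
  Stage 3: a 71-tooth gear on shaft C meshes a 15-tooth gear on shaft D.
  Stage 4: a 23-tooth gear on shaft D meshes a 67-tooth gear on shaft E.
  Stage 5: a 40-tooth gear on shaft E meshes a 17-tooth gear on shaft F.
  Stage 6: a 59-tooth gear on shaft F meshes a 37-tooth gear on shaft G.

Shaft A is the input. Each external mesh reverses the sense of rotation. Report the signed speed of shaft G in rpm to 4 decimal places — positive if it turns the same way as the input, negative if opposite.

+26274.8193 rpm (same as input, |ω| = 26274.8193 rpm)

Stage 1 [90T→60T]: ω = 2538.0000×90/60 = 3807.0000 rpm, dir flips to −; running = −3807.0000
Stage 2 [60T→53T]: ω = 3807.0000×60/53 = 4309.8113 rpm, dir flips to +; running = +4309.8113
Stage 3 [71T→15T]: ω = 4309.8113×71/15 = 20399.7736 rpm, dir flips to −; running = −20399.7736
Stage 4 [23T→67T]: ω = 20399.7736×23/67 = 7002.9074 rpm, dir flips to +; running = +7002.9074
Stage 5 [40T→17T]: ω = 7002.9074×40/17 = 16477.4291 rpm, dir flips to −; running = −16477.4291
Stage 6 [59T→37T]: ω = 16477.4291×59/37 = 26274.8193 rpm, dir flips to +; running = +26274.8193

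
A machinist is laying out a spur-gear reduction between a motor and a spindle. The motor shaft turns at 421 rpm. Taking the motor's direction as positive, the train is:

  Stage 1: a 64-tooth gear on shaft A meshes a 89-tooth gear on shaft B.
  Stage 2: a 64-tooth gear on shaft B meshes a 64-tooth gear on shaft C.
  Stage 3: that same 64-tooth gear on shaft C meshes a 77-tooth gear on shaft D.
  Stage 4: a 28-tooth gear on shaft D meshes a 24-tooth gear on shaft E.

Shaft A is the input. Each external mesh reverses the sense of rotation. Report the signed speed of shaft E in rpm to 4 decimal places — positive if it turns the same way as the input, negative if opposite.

Stage 1 [64T→89T]: ω = 421.0000×64/89 = 302.7416 rpm, dir flips to −; running = −302.7416
Stage 2 [64T→64T]: ω = 302.7416×64/64 = 302.7416 rpm, dir flips to +; running = +302.7416
Stage 3 [64T→77T]: ω = 302.7416×64/77 = 251.6294 rpm, dir flips to −; running = −251.6294
Stage 4 [28T→24T]: ω = 251.6294×28/24 = 293.5676 rpm, dir flips to +; running = +293.5676

+293.5676 rpm (same as input, |ω| = 293.5676 rpm)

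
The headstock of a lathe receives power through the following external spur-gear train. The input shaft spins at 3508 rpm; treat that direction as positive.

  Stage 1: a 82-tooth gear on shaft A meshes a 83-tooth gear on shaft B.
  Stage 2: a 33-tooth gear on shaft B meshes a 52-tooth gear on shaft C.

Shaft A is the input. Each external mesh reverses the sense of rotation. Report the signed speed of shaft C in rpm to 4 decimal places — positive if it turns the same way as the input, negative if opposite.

Stage 1 [82T→83T]: ω = 3508.0000×82/83 = 3465.7349 rpm, dir flips to −; running = −3465.7349
Stage 2 [33T→52T]: ω = 3465.7349×33/52 = 2199.4087 rpm, dir flips to +; running = +2199.4087

+2199.4087 rpm (same as input, |ω| = 2199.4087 rpm)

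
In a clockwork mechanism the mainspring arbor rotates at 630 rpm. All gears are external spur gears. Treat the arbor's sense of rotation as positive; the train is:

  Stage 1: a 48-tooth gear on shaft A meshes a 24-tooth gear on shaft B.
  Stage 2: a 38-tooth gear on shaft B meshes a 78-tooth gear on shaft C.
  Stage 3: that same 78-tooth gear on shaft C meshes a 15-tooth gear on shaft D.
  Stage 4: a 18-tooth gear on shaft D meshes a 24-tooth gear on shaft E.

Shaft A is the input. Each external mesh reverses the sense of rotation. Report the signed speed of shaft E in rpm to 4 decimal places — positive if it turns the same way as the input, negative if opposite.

+2394.0000 rpm (same as input, |ω| = 2394.0000 rpm)

Stage 1 [48T→24T]: ω = 630.0000×48/24 = 1260.0000 rpm, dir flips to −; running = −1260.0000
Stage 2 [38T→78T]: ω = 1260.0000×38/78 = 613.8462 rpm, dir flips to +; running = +613.8462
Stage 3 [78T→15T]: ω = 613.8462×78/15 = 3192.0000 rpm, dir flips to −; running = −3192.0000
Stage 4 [18T→24T]: ω = 3192.0000×18/24 = 2394.0000 rpm, dir flips to +; running = +2394.0000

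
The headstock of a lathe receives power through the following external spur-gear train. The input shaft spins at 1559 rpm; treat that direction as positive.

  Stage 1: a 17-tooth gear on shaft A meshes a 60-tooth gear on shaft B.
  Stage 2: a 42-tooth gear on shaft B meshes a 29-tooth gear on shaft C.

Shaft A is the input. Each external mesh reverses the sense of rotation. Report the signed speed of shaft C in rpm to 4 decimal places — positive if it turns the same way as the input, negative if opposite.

Stage 1 [17T→60T]: ω = 1559.0000×17/60 = 441.7167 rpm, dir flips to −; running = −441.7167
Stage 2 [42T→29T]: ω = 441.7167×42/29 = 639.7276 rpm, dir flips to +; running = +639.7276

+639.7276 rpm (same as input, |ω| = 639.7276 rpm)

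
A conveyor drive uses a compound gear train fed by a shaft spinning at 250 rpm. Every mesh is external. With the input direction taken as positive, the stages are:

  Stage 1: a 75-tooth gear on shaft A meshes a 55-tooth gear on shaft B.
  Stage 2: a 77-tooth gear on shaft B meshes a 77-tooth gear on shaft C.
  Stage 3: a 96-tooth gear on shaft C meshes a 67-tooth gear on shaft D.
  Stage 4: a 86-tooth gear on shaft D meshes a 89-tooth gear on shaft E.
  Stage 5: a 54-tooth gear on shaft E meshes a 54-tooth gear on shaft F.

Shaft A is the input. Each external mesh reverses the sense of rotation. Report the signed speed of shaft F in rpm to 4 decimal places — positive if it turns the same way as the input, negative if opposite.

-472.0016 rpm (opposite to input, |ω| = 472.0016 rpm)

Stage 1 [75T→55T]: ω = 250.0000×75/55 = 340.9091 rpm, dir flips to −; running = −340.9091
Stage 2 [77T→77T]: ω = 340.9091×77/77 = 340.9091 rpm, dir flips to +; running = +340.9091
Stage 3 [96T→67T]: ω = 340.9091×96/67 = 488.4668 rpm, dir flips to −; running = −488.4668
Stage 4 [86T→89T]: ω = 488.4668×86/89 = 472.0016 rpm, dir flips to +; running = +472.0016
Stage 5 [54T→54T]: ω = 472.0016×54/54 = 472.0016 rpm, dir flips to −; running = −472.0016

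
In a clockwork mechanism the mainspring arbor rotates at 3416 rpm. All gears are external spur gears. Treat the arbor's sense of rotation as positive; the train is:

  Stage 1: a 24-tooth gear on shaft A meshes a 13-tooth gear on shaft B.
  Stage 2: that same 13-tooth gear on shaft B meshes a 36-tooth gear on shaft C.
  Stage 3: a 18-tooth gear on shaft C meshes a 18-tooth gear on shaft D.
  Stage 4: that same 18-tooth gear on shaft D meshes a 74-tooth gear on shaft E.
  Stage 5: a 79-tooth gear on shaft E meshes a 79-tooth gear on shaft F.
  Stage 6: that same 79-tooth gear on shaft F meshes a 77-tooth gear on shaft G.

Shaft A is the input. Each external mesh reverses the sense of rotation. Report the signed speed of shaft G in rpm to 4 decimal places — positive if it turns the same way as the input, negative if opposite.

+568.3342 rpm (same as input, |ω| = 568.3342 rpm)

Stage 1 [24T→13T]: ω = 3416.0000×24/13 = 6306.4615 rpm, dir flips to −; running = −6306.4615
Stage 2 [13T→36T]: ω = 6306.4615×13/36 = 2277.3333 rpm, dir flips to +; running = +2277.3333
Stage 3 [18T→18T]: ω = 2277.3333×18/18 = 2277.3333 rpm, dir flips to −; running = −2277.3333
Stage 4 [18T→74T]: ω = 2277.3333×18/74 = 553.9459 rpm, dir flips to +; running = +553.9459
Stage 5 [79T→79T]: ω = 553.9459×79/79 = 553.9459 rpm, dir flips to −; running = −553.9459
Stage 6 [79T→77T]: ω = 553.9459×79/77 = 568.3342 rpm, dir flips to +; running = +568.3342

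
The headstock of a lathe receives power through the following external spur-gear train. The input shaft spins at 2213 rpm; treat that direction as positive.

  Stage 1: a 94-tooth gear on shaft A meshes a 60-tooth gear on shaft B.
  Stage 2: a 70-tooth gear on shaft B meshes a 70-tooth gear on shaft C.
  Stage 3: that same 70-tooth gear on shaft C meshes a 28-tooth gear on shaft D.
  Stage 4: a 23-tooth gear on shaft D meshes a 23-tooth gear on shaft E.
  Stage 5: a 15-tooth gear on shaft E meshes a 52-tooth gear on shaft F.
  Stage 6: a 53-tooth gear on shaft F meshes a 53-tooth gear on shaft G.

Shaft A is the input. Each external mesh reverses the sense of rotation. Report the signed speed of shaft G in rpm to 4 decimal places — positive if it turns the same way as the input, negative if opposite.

Stage 1 [94T→60T]: ω = 2213.0000×94/60 = 3467.0333 rpm, dir flips to −; running = −3467.0333
Stage 2 [70T→70T]: ω = 3467.0333×70/70 = 3467.0333 rpm, dir flips to +; running = +3467.0333
Stage 3 [70T→28T]: ω = 3467.0333×70/28 = 8667.5833 rpm, dir flips to −; running = −8667.5833
Stage 4 [23T→23T]: ω = 8667.5833×23/23 = 8667.5833 rpm, dir flips to +; running = +8667.5833
Stage 5 [15T→52T]: ω = 8667.5833×15/52 = 2500.2644 rpm, dir flips to −; running = −2500.2644
Stage 6 [53T→53T]: ω = 2500.2644×53/53 = 2500.2644 rpm, dir flips to +; running = +2500.2644

+2500.2644 rpm (same as input, |ω| = 2500.2644 rpm)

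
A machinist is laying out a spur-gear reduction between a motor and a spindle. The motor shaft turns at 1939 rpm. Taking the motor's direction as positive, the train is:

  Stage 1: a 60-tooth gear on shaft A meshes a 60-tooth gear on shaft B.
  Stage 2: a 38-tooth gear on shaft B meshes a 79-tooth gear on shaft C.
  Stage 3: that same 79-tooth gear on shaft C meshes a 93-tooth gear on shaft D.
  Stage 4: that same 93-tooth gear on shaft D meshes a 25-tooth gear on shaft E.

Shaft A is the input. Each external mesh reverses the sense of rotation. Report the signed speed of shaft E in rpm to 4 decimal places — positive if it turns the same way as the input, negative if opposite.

+2947.2800 rpm (same as input, |ω| = 2947.2800 rpm)

Stage 1 [60T→60T]: ω = 1939.0000×60/60 = 1939.0000 rpm, dir flips to −; running = −1939.0000
Stage 2 [38T→79T]: ω = 1939.0000×38/79 = 932.6835 rpm, dir flips to +; running = +932.6835
Stage 3 [79T→93T]: ω = 932.6835×79/93 = 792.2796 rpm, dir flips to −; running = −792.2796
Stage 4 [93T→25T]: ω = 792.2796×93/25 = 2947.2800 rpm, dir flips to +; running = +2947.2800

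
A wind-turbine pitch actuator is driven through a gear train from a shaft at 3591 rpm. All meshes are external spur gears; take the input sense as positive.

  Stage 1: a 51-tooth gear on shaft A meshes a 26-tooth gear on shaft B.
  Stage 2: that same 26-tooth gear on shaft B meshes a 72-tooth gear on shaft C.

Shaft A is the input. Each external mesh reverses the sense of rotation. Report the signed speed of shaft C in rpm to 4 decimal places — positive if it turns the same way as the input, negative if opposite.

+2543.6250 rpm (same as input, |ω| = 2543.6250 rpm)

Stage 1 [51T→26T]: ω = 3591.0000×51/26 = 7043.8846 rpm, dir flips to −; running = −7043.8846
Stage 2 [26T→72T]: ω = 7043.8846×26/72 = 2543.6250 rpm, dir flips to +; running = +2543.6250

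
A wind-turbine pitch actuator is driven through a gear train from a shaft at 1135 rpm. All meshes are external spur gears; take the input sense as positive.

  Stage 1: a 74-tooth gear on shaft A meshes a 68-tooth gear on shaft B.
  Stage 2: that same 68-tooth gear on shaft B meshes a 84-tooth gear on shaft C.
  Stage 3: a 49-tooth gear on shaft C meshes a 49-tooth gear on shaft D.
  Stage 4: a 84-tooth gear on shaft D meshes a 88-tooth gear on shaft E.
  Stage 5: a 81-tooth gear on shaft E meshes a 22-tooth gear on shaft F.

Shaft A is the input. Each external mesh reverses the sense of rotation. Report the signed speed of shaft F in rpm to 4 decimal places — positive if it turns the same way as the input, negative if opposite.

-3514.0444 rpm (opposite to input, |ω| = 3514.0444 rpm)

Stage 1 [74T→68T]: ω = 1135.0000×74/68 = 1235.1471 rpm, dir flips to −; running = −1235.1471
Stage 2 [68T→84T]: ω = 1235.1471×68/84 = 999.8810 rpm, dir flips to +; running = +999.8810
Stage 3 [49T→49T]: ω = 999.8810×49/49 = 999.8810 rpm, dir flips to −; running = −999.8810
Stage 4 [84T→88T]: ω = 999.8810×84/88 = 954.4318 rpm, dir flips to +; running = +954.4318
Stage 5 [81T→22T]: ω = 954.4318×81/22 = 3514.0444 rpm, dir flips to −; running = −3514.0444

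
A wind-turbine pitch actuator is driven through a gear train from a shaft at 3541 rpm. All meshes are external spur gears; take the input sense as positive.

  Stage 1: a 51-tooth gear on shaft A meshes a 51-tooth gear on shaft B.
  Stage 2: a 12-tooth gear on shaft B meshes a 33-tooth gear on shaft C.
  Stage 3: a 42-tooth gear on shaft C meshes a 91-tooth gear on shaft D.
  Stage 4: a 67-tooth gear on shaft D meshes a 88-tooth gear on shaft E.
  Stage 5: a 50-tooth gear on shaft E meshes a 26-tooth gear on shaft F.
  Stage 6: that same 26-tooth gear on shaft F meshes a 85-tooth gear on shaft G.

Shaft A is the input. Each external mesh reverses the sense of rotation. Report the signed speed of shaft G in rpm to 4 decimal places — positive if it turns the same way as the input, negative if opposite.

+266.1610 rpm (same as input, |ω| = 266.1610 rpm)

Stage 1 [51T→51T]: ω = 3541.0000×51/51 = 3541.0000 rpm, dir flips to −; running = −3541.0000
Stage 2 [12T→33T]: ω = 3541.0000×12/33 = 1287.6364 rpm, dir flips to +; running = +1287.6364
Stage 3 [42T→91T]: ω = 1287.6364×42/91 = 594.2937 rpm, dir flips to −; running = −594.2937
Stage 4 [67T→88T]: ω = 594.2937×67/88 = 452.4736 rpm, dir flips to +; running = +452.4736
Stage 5 [50T→26T]: ω = 452.4736×50/26 = 870.1416 rpm, dir flips to −; running = −870.1416
Stage 6 [26T→85T]: ω = 870.1416×26/85 = 266.1610 rpm, dir flips to +; running = +266.1610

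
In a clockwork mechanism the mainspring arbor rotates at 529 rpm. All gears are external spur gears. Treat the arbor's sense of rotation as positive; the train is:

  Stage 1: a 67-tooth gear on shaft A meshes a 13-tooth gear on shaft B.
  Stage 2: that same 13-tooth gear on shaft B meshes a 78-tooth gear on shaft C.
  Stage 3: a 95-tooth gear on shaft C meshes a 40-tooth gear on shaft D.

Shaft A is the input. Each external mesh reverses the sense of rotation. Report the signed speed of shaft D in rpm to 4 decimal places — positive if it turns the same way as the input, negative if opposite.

-1079.1939 rpm (opposite to input, |ω| = 1079.1939 rpm)

Stage 1 [67T→13T]: ω = 529.0000×67/13 = 2726.3846 rpm, dir flips to −; running = −2726.3846
Stage 2 [13T→78T]: ω = 2726.3846×13/78 = 454.3974 rpm, dir flips to +; running = +454.3974
Stage 3 [95T→40T]: ω = 454.3974×95/40 = 1079.1939 rpm, dir flips to −; running = −1079.1939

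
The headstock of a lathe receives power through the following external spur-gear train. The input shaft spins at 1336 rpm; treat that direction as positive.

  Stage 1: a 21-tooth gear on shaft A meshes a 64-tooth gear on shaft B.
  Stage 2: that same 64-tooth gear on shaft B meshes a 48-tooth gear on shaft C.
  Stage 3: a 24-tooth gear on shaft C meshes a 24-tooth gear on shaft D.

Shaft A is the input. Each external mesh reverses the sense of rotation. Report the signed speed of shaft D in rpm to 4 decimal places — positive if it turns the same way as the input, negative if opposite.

Stage 1 [21T→64T]: ω = 1336.0000×21/64 = 438.3750 rpm, dir flips to −; running = −438.3750
Stage 2 [64T→48T]: ω = 438.3750×64/48 = 584.5000 rpm, dir flips to +; running = +584.5000
Stage 3 [24T→24T]: ω = 584.5000×24/24 = 584.5000 rpm, dir flips to −; running = −584.5000

-584.5000 rpm (opposite to input, |ω| = 584.5000 rpm)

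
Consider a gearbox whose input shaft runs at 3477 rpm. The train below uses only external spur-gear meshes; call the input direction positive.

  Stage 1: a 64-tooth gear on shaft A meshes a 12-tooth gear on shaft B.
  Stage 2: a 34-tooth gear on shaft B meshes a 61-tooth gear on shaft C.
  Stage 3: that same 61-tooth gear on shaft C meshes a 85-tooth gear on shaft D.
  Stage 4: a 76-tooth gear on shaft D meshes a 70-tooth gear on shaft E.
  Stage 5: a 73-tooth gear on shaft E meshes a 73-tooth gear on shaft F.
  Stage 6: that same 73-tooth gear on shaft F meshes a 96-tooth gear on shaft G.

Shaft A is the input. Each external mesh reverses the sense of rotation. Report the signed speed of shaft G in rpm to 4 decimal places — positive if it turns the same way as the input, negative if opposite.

+6123.9352 rpm (same as input, |ω| = 6123.9352 rpm)

Stage 1 [64T→12T]: ω = 3477.0000×64/12 = 18544.0000 rpm, dir flips to −; running = −18544.0000
Stage 2 [34T→61T]: ω = 18544.0000×34/61 = 10336.0000 rpm, dir flips to +; running = +10336.0000
Stage 3 [61T→85T]: ω = 10336.0000×61/85 = 7417.6000 rpm, dir flips to −; running = −7417.6000
Stage 4 [76T→70T]: ω = 7417.6000×76/70 = 8053.3943 rpm, dir flips to +; running = +8053.3943
Stage 5 [73T→73T]: ω = 8053.3943×73/73 = 8053.3943 rpm, dir flips to −; running = −8053.3943
Stage 6 [73T→96T]: ω = 8053.3943×73/96 = 6123.9352 rpm, dir flips to +; running = +6123.9352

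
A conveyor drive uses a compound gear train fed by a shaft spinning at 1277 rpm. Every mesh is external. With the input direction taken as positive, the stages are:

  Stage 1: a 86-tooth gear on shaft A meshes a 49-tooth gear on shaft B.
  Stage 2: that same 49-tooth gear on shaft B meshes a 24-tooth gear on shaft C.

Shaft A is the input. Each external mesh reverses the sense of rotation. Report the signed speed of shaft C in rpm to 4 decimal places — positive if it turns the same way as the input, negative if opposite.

Stage 1 [86T→49T]: ω = 1277.0000×86/49 = 2241.2653 rpm, dir flips to −; running = −2241.2653
Stage 2 [49T→24T]: ω = 2241.2653×49/24 = 4575.9167 rpm, dir flips to +; running = +4575.9167

+4575.9167 rpm (same as input, |ω| = 4575.9167 rpm)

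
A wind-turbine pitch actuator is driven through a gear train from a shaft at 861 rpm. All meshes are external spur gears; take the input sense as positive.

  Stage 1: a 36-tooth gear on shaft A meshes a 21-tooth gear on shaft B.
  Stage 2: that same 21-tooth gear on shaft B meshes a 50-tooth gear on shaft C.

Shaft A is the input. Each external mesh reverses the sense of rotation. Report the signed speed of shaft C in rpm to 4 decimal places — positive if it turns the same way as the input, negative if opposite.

Stage 1 [36T→21T]: ω = 861.0000×36/21 = 1476.0000 rpm, dir flips to −; running = −1476.0000
Stage 2 [21T→50T]: ω = 1476.0000×21/50 = 619.9200 rpm, dir flips to +; running = +619.9200

+619.9200 rpm (same as input, |ω| = 619.9200 rpm)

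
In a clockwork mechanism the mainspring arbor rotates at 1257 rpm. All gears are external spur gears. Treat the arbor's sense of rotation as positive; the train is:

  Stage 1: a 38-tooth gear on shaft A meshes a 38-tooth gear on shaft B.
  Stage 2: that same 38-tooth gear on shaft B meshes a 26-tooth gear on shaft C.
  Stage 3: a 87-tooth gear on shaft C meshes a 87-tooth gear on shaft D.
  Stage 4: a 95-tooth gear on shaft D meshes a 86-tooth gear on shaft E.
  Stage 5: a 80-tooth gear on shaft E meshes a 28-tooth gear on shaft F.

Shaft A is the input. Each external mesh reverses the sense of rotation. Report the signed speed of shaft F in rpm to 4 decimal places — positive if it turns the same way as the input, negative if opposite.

Stage 1 [38T→38T]: ω = 1257.0000×38/38 = 1257.0000 rpm, dir flips to −; running = −1257.0000
Stage 2 [38T→26T]: ω = 1257.0000×38/26 = 1837.1538 rpm, dir flips to +; running = +1837.1538
Stage 3 [87T→87T]: ω = 1837.1538×87/87 = 1837.1538 rpm, dir flips to −; running = −1837.1538
Stage 4 [95T→86T]: ω = 1837.1538×95/86 = 2029.4141 rpm, dir flips to +; running = +2029.4141
Stage 5 [80T→28T]: ω = 2029.4141×80/28 = 5798.3261 rpm, dir flips to −; running = −5798.3261

-5798.3261 rpm (opposite to input, |ω| = 5798.3261 rpm)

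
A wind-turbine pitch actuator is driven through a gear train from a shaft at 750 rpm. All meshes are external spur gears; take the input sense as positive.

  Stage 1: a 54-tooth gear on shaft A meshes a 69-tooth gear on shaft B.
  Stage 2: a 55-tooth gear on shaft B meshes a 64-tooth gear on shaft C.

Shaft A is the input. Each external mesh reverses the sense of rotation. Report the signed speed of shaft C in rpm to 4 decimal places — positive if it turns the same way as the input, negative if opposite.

+504.4158 rpm (same as input, |ω| = 504.4158 rpm)

Stage 1 [54T→69T]: ω = 750.0000×54/69 = 586.9565 rpm, dir flips to −; running = −586.9565
Stage 2 [55T→64T]: ω = 586.9565×55/64 = 504.4158 rpm, dir flips to +; running = +504.4158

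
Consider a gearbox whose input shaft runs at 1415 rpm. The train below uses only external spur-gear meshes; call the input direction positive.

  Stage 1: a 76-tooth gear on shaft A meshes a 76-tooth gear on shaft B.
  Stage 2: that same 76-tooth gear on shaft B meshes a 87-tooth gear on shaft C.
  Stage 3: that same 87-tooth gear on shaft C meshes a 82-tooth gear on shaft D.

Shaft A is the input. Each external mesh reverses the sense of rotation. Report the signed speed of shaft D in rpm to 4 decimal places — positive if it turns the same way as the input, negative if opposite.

-1311.4634 rpm (opposite to input, |ω| = 1311.4634 rpm)

Stage 1 [76T→76T]: ω = 1415.0000×76/76 = 1415.0000 rpm, dir flips to −; running = −1415.0000
Stage 2 [76T→87T]: ω = 1415.0000×76/87 = 1236.0920 rpm, dir flips to +; running = +1236.0920
Stage 3 [87T→82T]: ω = 1236.0920×87/82 = 1311.4634 rpm, dir flips to −; running = −1311.4634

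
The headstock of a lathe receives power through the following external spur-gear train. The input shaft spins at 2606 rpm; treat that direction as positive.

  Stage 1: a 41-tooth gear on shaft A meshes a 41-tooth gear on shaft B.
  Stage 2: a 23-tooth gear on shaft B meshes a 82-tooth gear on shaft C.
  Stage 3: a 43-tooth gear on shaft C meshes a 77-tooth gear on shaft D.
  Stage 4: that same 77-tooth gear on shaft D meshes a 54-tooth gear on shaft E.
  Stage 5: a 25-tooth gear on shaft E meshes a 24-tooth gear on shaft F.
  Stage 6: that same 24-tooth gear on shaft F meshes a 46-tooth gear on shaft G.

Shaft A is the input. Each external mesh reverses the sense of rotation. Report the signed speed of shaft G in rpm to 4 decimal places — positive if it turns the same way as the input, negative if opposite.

Stage 1 [41T→41T]: ω = 2606.0000×41/41 = 2606.0000 rpm, dir flips to −; running = −2606.0000
Stage 2 [23T→82T]: ω = 2606.0000×23/82 = 730.9512 rpm, dir flips to +; running = +730.9512
Stage 3 [43T→77T]: ω = 730.9512×43/77 = 408.1935 rpm, dir flips to −; running = −408.1935
Stage 4 [77T→54T]: ω = 408.1935×77/54 = 582.0537 rpm, dir flips to +; running = +582.0537
Stage 5 [25T→24T]: ω = 582.0537×25/24 = 606.3060 rpm, dir flips to −; running = −606.3060
Stage 6 [24T→46T]: ω = 606.3060×24/46 = 316.3336 rpm, dir flips to +; running = +316.3336

+316.3336 rpm (same as input, |ω| = 316.3336 rpm)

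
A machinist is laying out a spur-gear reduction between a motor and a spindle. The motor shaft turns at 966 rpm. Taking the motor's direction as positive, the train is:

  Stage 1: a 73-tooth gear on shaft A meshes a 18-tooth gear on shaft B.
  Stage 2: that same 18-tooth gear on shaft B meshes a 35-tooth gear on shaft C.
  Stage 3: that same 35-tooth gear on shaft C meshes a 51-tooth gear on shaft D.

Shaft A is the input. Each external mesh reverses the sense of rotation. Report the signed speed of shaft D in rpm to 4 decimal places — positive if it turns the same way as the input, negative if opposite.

-1382.7059 rpm (opposite to input, |ω| = 1382.7059 rpm)

Stage 1 [73T→18T]: ω = 966.0000×73/18 = 3917.6667 rpm, dir flips to −; running = −3917.6667
Stage 2 [18T→35T]: ω = 3917.6667×18/35 = 2014.8000 rpm, dir flips to +; running = +2014.8000
Stage 3 [35T→51T]: ω = 2014.8000×35/51 = 1382.7059 rpm, dir flips to −; running = −1382.7059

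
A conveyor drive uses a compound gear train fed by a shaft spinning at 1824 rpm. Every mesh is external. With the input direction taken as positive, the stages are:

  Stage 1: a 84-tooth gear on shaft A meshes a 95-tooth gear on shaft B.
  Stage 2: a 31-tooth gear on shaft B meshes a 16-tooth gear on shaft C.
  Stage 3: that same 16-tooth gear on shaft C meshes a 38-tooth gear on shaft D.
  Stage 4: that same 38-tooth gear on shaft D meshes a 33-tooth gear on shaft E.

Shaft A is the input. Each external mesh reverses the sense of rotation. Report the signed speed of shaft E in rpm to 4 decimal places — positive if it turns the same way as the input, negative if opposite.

Stage 1 [84T→95T]: ω = 1824.0000×84/95 = 1612.8000 rpm, dir flips to −; running = −1612.8000
Stage 2 [31T→16T]: ω = 1612.8000×31/16 = 3124.8000 rpm, dir flips to +; running = +3124.8000
Stage 3 [16T→38T]: ω = 3124.8000×16/38 = 1315.7053 rpm, dir flips to −; running = −1315.7053
Stage 4 [38T→33T]: ω = 1315.7053×38/33 = 1515.0545 rpm, dir flips to +; running = +1515.0545

+1515.0545 rpm (same as input, |ω| = 1515.0545 rpm)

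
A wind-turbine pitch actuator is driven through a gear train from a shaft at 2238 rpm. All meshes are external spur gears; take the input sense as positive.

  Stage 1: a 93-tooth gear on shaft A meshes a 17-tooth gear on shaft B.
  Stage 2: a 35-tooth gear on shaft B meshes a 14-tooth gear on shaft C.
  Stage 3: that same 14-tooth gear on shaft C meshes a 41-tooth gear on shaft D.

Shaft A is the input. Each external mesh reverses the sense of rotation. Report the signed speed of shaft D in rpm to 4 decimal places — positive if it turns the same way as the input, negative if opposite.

-10451.4921 rpm (opposite to input, |ω| = 10451.4921 rpm)

Stage 1 [93T→17T]: ω = 2238.0000×93/17 = 12243.1765 rpm, dir flips to −; running = −12243.1765
Stage 2 [35T→14T]: ω = 12243.1765×35/14 = 30607.9412 rpm, dir flips to +; running = +30607.9412
Stage 3 [14T→41T]: ω = 30607.9412×14/41 = 10451.4921 rpm, dir flips to −; running = −10451.4921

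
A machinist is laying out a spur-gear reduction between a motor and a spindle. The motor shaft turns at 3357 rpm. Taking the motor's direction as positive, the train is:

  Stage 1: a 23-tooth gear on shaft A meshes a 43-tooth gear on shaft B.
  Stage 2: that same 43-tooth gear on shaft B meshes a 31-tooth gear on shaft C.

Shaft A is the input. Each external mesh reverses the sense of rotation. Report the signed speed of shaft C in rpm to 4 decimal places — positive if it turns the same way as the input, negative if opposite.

+2490.6774 rpm (same as input, |ω| = 2490.6774 rpm)

Stage 1 [23T→43T]: ω = 3357.0000×23/43 = 1795.6047 rpm, dir flips to −; running = −1795.6047
Stage 2 [43T→31T]: ω = 1795.6047×43/31 = 2490.6774 rpm, dir flips to +; running = +2490.6774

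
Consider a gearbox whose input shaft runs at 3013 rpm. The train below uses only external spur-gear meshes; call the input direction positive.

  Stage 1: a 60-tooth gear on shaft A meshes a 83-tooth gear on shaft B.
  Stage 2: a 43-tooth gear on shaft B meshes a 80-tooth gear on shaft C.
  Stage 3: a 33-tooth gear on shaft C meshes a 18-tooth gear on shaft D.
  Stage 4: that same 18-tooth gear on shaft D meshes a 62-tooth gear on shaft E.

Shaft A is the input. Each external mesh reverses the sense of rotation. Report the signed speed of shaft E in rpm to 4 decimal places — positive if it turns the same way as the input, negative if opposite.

Stage 1 [60T→83T]: ω = 3013.0000×60/83 = 2178.0723 rpm, dir flips to −; running = −2178.0723
Stage 2 [43T→80T]: ω = 2178.0723×43/80 = 1170.7139 rpm, dir flips to +; running = +1170.7139
Stage 3 [33T→18T]: ω = 1170.7139×33/18 = 2146.3087 rpm, dir flips to −; running = −2146.3087
Stage 4 [18T→62T]: ω = 2146.3087×18/62 = 623.1219 rpm, dir flips to +; running = +623.1219

+623.1219 rpm (same as input, |ω| = 623.1219 rpm)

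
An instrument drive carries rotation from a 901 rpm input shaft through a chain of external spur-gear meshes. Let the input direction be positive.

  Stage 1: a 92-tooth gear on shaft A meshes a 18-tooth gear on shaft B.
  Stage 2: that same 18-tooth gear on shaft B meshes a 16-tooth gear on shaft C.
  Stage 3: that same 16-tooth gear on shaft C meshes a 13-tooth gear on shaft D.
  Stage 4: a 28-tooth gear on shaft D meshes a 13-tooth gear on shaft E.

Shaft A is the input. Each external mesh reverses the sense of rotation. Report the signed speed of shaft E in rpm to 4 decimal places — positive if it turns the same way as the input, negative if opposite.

+13733.5858 rpm (same as input, |ω| = 13733.5858 rpm)

Stage 1 [92T→18T]: ω = 901.0000×92/18 = 4605.1111 rpm, dir flips to −; running = −4605.1111
Stage 2 [18T→16T]: ω = 4605.1111×18/16 = 5180.7500 rpm, dir flips to +; running = +5180.7500
Stage 3 [16T→13T]: ω = 5180.7500×16/13 = 6376.3077 rpm, dir flips to −; running = −6376.3077
Stage 4 [28T→13T]: ω = 6376.3077×28/13 = 13733.5858 rpm, dir flips to +; running = +13733.5858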